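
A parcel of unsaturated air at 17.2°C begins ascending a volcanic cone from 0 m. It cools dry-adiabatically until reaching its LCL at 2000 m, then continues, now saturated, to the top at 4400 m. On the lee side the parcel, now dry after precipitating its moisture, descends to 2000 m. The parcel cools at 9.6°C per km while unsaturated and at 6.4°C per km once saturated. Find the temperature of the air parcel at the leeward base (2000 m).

5.68°C

From 0 m to 2000 m (dry): cools by 9.6 × 2 = 19.2°C, giving -2°C.
From 2000 m to 4400 m (saturated): cools by 6.4 × 2.4 = 15.36°C, giving -17.36°C.
From 4400 m to 2000 m (dry descent): warms by 9.6 × 2.4 = 23.04°C, giving 5.68°C.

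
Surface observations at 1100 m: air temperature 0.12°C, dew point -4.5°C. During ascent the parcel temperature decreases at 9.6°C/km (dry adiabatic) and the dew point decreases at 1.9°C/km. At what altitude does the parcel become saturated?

1700 m

T and T_d converge at 9.6 − 1.9 = 7.7°C per km
Height above start = (0.12 − (-4.5)) / 7.7 = 0.6 km
LCL altitude = 1100 m + 600 m = 1700 m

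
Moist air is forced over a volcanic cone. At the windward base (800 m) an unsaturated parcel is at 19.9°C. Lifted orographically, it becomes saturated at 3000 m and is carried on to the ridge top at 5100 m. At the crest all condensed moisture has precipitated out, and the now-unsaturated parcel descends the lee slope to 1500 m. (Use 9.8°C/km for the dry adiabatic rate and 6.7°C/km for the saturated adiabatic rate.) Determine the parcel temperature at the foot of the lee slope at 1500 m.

From 800 m to 3000 m (dry): cools by 9.8 × 2.2 = 21.56°C, giving -1.66°C.
From 3000 m to 5100 m (saturated): cools by 6.7 × 2.1 = 14.07°C, giving -15.73°C.
From 5100 m to 1500 m (dry descent): warms by 9.8 × 3.6 = 35.28°C, giving 19.55°C.

19.55°C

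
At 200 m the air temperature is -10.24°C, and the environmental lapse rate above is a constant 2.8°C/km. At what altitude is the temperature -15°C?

1900 m

Height above start = (-10.24 − (-15)) / 2.8 = 1.7 km
Altitude = 200 m + 1700 m = 1900 m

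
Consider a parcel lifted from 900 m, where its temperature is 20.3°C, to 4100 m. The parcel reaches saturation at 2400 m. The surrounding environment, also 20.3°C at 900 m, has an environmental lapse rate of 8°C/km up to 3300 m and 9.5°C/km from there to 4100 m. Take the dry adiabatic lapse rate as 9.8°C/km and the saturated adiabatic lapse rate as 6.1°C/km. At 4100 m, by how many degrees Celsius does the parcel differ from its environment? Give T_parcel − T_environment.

+1.73°C (parcel warmer than environment)

Parcel:
  900–2400 m, dry: Δz = 1.5 km ⇒ ΔT = -14.7°C; T = 5.6°C
  2400–4100 m, saturated: Δz = 1.7 km ⇒ ΔT = -10.37°C; T = -4.77°C
Environment:
  900–3300 m, environment, lower layer: Δz = 2.4 km ⇒ ΔT = -19.2°C; T = 1.1°C
  3300–4100 m, environment, upper layer: Δz = 0.8 km ⇒ ΔT = -7.6°C; T = -6.5°C
T_parcel − T_env = -4.77 − (-6.5) = +1.73°C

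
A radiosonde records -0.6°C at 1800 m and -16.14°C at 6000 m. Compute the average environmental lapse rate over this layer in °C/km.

Γ = −ΔT/Δz = (-0.6 − (-16.14)) / (6000 − 1800) m
  = 15.54°C / 4.2 km = 3.7°C/km

3.7°C/km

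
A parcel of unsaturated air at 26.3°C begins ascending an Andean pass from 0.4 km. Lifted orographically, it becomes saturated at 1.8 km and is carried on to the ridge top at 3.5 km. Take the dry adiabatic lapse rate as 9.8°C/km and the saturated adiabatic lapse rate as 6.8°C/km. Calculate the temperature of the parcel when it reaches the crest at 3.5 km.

From 400 m to 1800 m (dry): cools by 9.8 × 1.4 = 13.72°C, giving 12.58°C.
From 1800 m to 3500 m (saturated): cools by 6.8 × 1.7 = 11.56°C, giving 1.02°C.

1.02°C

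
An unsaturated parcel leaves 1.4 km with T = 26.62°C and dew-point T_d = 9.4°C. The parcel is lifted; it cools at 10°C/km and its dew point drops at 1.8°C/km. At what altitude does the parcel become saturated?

T and T_d converge at 10 − 1.8 = 8.2°C per km
Height above start = (26.62 − 9.4) / 8.2 = 2.1 km
LCL altitude = 1400 m + 2100 m = 3500 m

3.5 km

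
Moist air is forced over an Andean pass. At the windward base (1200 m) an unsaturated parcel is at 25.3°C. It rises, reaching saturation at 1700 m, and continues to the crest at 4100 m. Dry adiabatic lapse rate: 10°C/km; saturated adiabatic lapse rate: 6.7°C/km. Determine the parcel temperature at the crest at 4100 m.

1200 → 1700 m (dry, 10°C/km): ΔT = -10 × 0.5 = -5°C → T = 20.3°C
1700 → 4100 m (saturated, 6.7°C/km): ΔT = -6.7 × 2.4 = -16.08°C → T = 4.22°C

4.22°C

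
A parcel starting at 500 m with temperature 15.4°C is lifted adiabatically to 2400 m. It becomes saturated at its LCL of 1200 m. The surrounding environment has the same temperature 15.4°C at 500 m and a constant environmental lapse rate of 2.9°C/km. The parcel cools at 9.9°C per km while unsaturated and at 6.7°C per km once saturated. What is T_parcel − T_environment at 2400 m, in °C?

Parcel:
  500 → 1200 m (dry, 9.9°C/km): ΔT = -9.9 × 0.7 = -6.93°C → T = 8.47°C
  1200 → 2400 m (saturated, 6.7°C/km): ΔT = -6.7 × 1.2 = -8.04°C → T = 0.43°C
Environment:
  500 → 2400 m (environment, 2.9°C/km): ΔT = -2.9 × 1.9 = -5.51°C → T = 9.89°C
T_parcel − T_env = 0.43 − 9.89 = -9.46°C

-9.46°C (parcel cooler than environment)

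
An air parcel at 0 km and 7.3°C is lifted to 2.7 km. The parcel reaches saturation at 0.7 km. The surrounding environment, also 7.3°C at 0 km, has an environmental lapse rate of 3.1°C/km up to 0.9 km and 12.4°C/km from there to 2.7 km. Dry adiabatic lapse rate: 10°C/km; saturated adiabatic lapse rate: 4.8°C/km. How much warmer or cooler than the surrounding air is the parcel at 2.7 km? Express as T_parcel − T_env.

Parcel:
  Dry to 700 m: -10 × 0.7 km = -7°C, so T = 0.3°C.
  Saturated to 2700 m: -4.8 × 2 km = -9.6°C, so T = -9.3°C.
Environment:
  Environment, lower layer to 900 m: -3.1 × 0.9 km = -2.79°C, so T = 4.51°C.
  Environment, upper layer to 2700 m: -12.4 × 1.8 km = -22.32°C, so T = -17.81°C.
T_parcel − T_env = -9.3 − (-17.81) = +8.51°C

+8.51°C (parcel warmer than environment)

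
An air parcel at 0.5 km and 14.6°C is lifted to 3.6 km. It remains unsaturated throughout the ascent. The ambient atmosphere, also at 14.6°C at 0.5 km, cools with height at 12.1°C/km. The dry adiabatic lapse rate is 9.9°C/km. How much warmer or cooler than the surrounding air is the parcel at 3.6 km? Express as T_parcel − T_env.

Parcel:
  Dry to 3600 m: -9.9 × 3.1 km = -30.69°C, so T = -16.09°C.
Environment:
  Environment to 3600 m: -12.1 × 3.1 km = -37.51°C, so T = -22.91°C.
T_parcel − T_env = -16.09 − (-22.91) = +6.82°C

+6.82°C (parcel warmer than environment)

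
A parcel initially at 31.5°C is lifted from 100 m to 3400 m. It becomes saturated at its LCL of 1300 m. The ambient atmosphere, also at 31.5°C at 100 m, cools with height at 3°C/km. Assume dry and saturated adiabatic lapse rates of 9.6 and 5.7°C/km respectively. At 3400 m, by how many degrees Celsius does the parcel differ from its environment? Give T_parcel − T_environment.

-13.59°C (parcel cooler than environment)

Parcel:
  From 100 m to 1300 m (dry): cools by 9.6 × 1.2 = 11.52°C, giving 19.98°C.
  From 1300 m to 3400 m (saturated): cools by 5.7 × 2.1 = 11.97°C, giving 8.01°C.
Environment:
  From 100 m to 3400 m (environment): cools by 3 × 3.3 = 9.9°C, giving 21.6°C.
T_parcel − T_env = 8.01 − 21.6 = -13.59°C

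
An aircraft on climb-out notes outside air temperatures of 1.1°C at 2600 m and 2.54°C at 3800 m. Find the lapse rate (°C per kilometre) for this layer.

Γ = −ΔT/Δz = (1.1 − 2.54) / (3800 − 2600) m
  = -1.44°C / 1.2 km = -1.2°C/km

-1.2°C/km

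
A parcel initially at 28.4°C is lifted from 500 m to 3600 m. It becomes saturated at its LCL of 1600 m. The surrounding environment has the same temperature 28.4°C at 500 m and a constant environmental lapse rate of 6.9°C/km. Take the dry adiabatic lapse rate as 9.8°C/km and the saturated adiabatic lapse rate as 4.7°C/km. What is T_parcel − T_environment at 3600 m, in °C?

Parcel:
  From 500 m to 1600 m (dry): cools by 9.8 × 1.1 = 10.78°C, giving 17.62°C.
  From 1600 m to 3600 m (saturated): cools by 4.7 × 2 = 9.4°C, giving 8.22°C.
Environment:
  From 500 m to 3600 m (environment): cools by 6.9 × 3.1 = 21.39°C, giving 7.01°C.
T_parcel − T_env = 8.22 − 7.01 = +1.21°C

+1.21°C (parcel warmer than environment)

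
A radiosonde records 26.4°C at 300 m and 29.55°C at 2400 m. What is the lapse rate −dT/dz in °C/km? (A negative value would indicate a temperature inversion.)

Γ = −ΔT/Δz = (26.4 − 29.55) / (2400 − 300) m
  = -3.15°C / 2.1 km = -1.5°C/km

-1.5°C/km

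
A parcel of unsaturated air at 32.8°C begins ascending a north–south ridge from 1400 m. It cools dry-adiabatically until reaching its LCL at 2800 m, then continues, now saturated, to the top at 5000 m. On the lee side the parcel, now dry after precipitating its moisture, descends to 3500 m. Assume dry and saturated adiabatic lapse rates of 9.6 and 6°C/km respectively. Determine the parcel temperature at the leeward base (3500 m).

From 1400 m to 2800 m (dry): cools by 9.6 × 1.4 = 13.44°C, giving 19.36°C.
From 2800 m to 5000 m (saturated): cools by 6 × 2.2 = 13.2°C, giving 6.16°C.
From 5000 m to 3500 m (dry descent): warms by 9.6 × 1.5 = 14.4°C, giving 20.56°C.

20.56°C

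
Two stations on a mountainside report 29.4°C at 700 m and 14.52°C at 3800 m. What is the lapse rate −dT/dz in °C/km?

4.8°C/km

Γ = −ΔT/Δz = (29.4 − 14.52) / (3800 − 700) m
  = 14.88°C / 3.1 km = 4.8°C/km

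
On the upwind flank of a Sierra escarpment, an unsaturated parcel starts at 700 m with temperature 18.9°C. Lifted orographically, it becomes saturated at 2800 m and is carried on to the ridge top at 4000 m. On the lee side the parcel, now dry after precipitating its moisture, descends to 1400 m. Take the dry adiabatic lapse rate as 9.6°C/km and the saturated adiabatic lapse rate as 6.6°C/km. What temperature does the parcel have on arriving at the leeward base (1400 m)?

Dry to 2800 m: -9.6 × 2.1 km = -20.16°C, so T = -1.26°C.
Saturated to 4000 m: -6.6 × 1.2 km = -7.92°C, so T = -9.18°C.
Dry descent to 1400 m: +9.6 × 2.6 km = +24.96°C, so T = 15.78°C.

15.78°C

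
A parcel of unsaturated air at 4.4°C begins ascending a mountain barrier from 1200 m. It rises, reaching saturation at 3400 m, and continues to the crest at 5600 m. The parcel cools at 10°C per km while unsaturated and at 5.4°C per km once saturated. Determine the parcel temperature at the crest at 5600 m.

From 1200 m to 3400 m (dry): cools by 10 × 2.2 = 22°C, giving -17.6°C.
From 3400 m to 5600 m (saturated): cools by 5.4 × 2.2 = 11.88°C, giving -29.48°C.

-29.48°C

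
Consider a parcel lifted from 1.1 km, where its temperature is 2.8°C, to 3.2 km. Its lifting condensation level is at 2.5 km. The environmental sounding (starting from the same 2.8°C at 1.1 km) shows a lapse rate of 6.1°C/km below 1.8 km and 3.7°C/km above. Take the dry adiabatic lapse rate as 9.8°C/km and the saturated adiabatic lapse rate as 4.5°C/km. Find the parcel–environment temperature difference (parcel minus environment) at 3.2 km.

-7.42°C (parcel cooler than environment)

Parcel:
  From 1100 m to 2500 m (dry): cools by 9.8 × 1.4 = 13.72°C, giving -10.92°C.
  From 2500 m to 3200 m (saturated): cools by 4.5 × 0.7 = 3.15°C, giving -14.07°C.
Environment:
  From 1100 m to 1800 m (environment, lower layer): cools by 6.1 × 0.7 = 4.27°C, giving -1.47°C.
  From 1800 m to 3200 m (environment, upper layer): cools by 3.7 × 1.4 = 5.18°C, giving -6.65°C.
T_parcel − T_env = -14.07 − (-6.65) = -7.42°C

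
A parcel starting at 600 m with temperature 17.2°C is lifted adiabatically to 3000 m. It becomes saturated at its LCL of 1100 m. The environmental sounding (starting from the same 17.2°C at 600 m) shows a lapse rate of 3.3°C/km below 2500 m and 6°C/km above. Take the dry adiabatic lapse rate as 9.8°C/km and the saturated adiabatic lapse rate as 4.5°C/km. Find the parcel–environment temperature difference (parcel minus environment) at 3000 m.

-4.18°C (parcel cooler than environment)

Parcel:
  Dry to 1100 m: -9.8 × 0.5 km = -4.9°C, so T = 12.3°C.
  Saturated to 3000 m: -4.5 × 1.9 km = -8.55°C, so T = 3.75°C.
Environment:
  Environment, lower layer to 2500 m: -3.3 × 1.9 km = -6.27°C, so T = 10.93°C.
  Environment, upper layer to 3000 m: -6 × 0.5 km = -3°C, so T = 7.93°C.
T_parcel − T_env = 3.75 − 7.93 = -4.18°C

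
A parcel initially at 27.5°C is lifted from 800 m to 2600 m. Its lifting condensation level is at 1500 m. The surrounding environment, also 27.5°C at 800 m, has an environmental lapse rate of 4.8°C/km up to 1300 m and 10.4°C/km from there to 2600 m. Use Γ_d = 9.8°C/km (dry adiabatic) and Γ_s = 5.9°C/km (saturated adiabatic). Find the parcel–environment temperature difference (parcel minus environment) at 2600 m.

+2.57°C (parcel warmer than environment)

Parcel:
  Dry to 1500 m: -9.8 × 0.7 km = -6.86°C, so T = 20.64°C.
  Saturated to 2600 m: -5.9 × 1.1 km = -6.49°C, so T = 14.15°C.
Environment:
  Environment, lower layer to 1300 m: -4.8 × 0.5 km = -2.4°C, so T = 25.1°C.
  Environment, upper layer to 2600 m: -10.4 × 1.3 km = -13.52°C, so T = 11.58°C.
T_parcel − T_env = 14.15 − 11.58 = +2.57°C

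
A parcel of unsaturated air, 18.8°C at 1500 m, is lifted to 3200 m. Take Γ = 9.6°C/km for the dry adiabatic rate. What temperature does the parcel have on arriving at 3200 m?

From 1500 m to 3200 m (dry adiabatic): cools by 9.6 × 1.7 = 16.32°C, giving 2.48°C.

2.48°C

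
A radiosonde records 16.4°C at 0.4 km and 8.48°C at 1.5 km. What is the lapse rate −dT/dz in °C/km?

7.2°C/km

Γ = −ΔT/Δz = (16.4 − 8.48) / (1500 − 400) m
  = 7.92°C / 1.1 km = 7.2°C/km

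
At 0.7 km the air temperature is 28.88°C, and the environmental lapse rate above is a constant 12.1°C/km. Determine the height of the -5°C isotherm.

Height above start = (28.88 − (-5)) / 12.1 = 2.8 km
Altitude = 700 m + 2800 m = 3500 m

3.5 km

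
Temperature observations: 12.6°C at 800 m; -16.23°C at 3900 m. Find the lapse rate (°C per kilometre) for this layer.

9.3°C/km

Γ = −ΔT/Δz = (12.6 − (-16.23)) / (3900 − 800) m
  = 28.83°C / 3.1 km = 9.3°C/km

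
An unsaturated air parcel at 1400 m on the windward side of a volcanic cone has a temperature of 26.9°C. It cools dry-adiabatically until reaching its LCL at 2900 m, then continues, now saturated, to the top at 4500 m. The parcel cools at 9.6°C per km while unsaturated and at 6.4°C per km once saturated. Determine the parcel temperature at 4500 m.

2.26°C

Dry to 2900 m: -9.6 × 1.5 km = -14.4°C, so T = 12.5°C.
Saturated to 4500 m: -6.4 × 1.6 km = -10.24°C, so T = 2.26°C.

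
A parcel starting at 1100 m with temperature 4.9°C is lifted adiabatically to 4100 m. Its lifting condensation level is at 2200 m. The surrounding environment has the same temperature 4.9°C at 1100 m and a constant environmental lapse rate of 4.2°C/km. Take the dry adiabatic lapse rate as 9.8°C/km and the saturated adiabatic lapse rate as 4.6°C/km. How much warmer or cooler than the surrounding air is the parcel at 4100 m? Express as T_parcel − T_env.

-6.92°C (parcel cooler than environment)

Parcel:
  Dry to 2200 m: -9.8 × 1.1 km = -10.78°C, so T = -5.88°C.
  Saturated to 4100 m: -4.6 × 1.9 km = -8.74°C, so T = -14.62°C.
Environment:
  Environment to 4100 m: -4.2 × 3 km = -12.6°C, so T = -7.7°C.
T_parcel − T_env = -14.62 − (-7.7) = -6.92°C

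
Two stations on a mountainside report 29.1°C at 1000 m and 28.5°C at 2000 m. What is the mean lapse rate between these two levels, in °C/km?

0.6°C/km

Γ = −ΔT/Δz = (29.1 − 28.5) / (2000 − 1000) m
  = 0.6°C / 1 km = 0.6°C/km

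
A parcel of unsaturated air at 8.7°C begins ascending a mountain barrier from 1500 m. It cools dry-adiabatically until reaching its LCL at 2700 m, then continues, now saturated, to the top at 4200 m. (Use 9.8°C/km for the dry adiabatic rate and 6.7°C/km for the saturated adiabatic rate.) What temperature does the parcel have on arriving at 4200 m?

-13.11°C

1500 → 2700 m (dry, 9.8°C/km): ΔT = -9.8 × 1.2 = -11.76°C → T = -3.06°C
2700 → 4200 m (saturated, 6.7°C/km): ΔT = -6.7 × 1.5 = -10.05°C → T = -13.11°C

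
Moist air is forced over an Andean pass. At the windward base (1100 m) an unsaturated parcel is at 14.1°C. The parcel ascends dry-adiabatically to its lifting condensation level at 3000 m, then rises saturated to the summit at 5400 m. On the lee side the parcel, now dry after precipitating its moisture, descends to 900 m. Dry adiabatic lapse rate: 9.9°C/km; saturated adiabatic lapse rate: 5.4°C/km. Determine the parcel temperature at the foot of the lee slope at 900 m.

26.88°C

1100–3000 m, dry: Δz = 1.9 km ⇒ ΔT = -18.81°C; T = -4.71°C
3000–5400 m, saturated: Δz = 2.4 km ⇒ ΔT = -12.96°C; T = -17.67°C
5400–900 m, dry descent: Δz = 4.5 km ⇒ ΔT = +44.55°C; T = 26.88°C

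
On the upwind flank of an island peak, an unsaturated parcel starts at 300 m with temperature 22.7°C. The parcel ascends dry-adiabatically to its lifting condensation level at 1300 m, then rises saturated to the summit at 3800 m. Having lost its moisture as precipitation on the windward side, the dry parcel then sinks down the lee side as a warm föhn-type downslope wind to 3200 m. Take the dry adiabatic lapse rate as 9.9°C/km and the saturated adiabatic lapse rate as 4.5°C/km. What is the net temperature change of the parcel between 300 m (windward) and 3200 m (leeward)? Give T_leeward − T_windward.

300–1300 m, dry: Δz = 1 km ⇒ ΔT = -9.9°C; T = 12.8°C
1300–3800 m, saturated: Δz = 2.5 km ⇒ ΔT = -11.25°C; T = 1.55°C
3800–3200 m, dry descent: Δz = 0.6 km ⇒ ΔT = +5.94°C; T = 7.49°C
Net change vs windward start: 7.49 − 22.7 = -15.21°C

-15.21°C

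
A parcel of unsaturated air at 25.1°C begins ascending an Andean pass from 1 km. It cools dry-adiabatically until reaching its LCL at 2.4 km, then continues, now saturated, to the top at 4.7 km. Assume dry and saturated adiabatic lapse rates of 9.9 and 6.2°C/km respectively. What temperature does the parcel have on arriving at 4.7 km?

1000 → 2400 m (dry, 9.9°C/km): ΔT = -9.9 × 1.4 = -13.86°C → T = 11.24°C
2400 → 4700 m (saturated, 6.2°C/km): ΔT = -6.2 × 2.3 = -14.26°C → T = -3.02°C

-3.02°C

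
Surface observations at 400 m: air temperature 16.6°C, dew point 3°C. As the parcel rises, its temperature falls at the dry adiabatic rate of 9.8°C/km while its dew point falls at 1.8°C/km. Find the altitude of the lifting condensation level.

T and T_d converge at 9.8 − 1.8 = 8°C per km
Height above start = (16.6 − 3) / 8 = 1.7 km
LCL altitude = 400 m + 1700 m = 2100 m

2100 m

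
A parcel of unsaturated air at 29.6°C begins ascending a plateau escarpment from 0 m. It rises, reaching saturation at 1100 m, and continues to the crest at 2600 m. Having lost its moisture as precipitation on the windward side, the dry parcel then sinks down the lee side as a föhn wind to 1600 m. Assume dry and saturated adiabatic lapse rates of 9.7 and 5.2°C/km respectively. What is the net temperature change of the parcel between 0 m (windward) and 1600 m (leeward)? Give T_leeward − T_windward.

-8.77°C

0 → 1100 m (dry, 9.7°C/km): ΔT = -9.7 × 1.1 = -10.67°C → T = 18.93°C
1100 → 2600 m (saturated, 5.2°C/km): ΔT = -5.2 × 1.5 = -7.8°C → T = 11.13°C
2600 → 1600 m (dry descent, 9.7°C/km): ΔT = +9.7 × 1 = +9.7°C → T = 20.83°C
Net change vs windward start: 20.83 − 29.6 = -8.77°C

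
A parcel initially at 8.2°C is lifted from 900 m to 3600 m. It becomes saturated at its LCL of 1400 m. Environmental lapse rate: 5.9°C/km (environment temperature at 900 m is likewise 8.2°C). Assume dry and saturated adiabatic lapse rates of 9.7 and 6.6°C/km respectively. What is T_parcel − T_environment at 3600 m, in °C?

-3.44°C (parcel cooler than environment)

Parcel:
  From 900 m to 1400 m (dry): cools by 9.7 × 0.5 = 4.85°C, giving 3.35°C.
  From 1400 m to 3600 m (saturated): cools by 6.6 × 2.2 = 14.52°C, giving -11.17°C.
Environment:
  From 900 m to 3600 m (environment): cools by 5.9 × 2.7 = 15.93°C, giving -7.73°C.
T_parcel − T_env = -11.17 − (-7.73) = -3.44°C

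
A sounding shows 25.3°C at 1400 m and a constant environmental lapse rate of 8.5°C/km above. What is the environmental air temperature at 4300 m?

0.65°C

1400 → 4300 m (environmental, 8.5°C/km): ΔT = -8.5 × 2.9 = -24.65°C → T = 0.65°C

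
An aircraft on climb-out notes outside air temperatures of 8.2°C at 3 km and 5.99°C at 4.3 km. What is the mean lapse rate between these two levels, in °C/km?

1.7°C/km

Γ = −ΔT/Δz = (8.2 − 5.99) / (4300 − 3000) m
  = 2.21°C / 1.3 km = 1.7°C/km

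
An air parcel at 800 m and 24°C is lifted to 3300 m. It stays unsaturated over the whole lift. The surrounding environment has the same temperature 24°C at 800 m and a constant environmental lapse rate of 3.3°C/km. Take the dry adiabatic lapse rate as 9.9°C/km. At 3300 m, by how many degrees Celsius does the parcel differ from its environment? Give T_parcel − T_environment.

-16.5°C (parcel cooler than environment)

Parcel:
  800–3300 m, dry: Δz = 2.5 km ⇒ ΔT = -24.75°C; T = -0.75°C
Environment:
  800–3300 m, environment: Δz = 2.5 km ⇒ ΔT = -8.25°C; T = 15.75°C
T_parcel − T_env = -0.75 − 15.75 = -16.5°C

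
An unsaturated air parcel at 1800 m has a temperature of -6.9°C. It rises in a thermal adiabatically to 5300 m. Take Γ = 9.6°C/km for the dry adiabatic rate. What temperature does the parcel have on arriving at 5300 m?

-40.5°C

From 1800 m to 5300 m (dry adiabatic): cools by 9.6 × 3.5 = 33.6°C, giving -40.5°C.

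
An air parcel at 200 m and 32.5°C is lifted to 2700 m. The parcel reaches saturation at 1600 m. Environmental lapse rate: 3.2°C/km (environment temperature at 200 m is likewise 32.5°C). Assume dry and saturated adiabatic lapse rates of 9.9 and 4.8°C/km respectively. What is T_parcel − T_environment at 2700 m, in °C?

-11.14°C (parcel cooler than environment)

Parcel:
  200 → 1600 m (dry, 9.9°C/km): ΔT = -9.9 × 1.4 = -13.86°C → T = 18.64°C
  1600 → 2700 m (saturated, 4.8°C/km): ΔT = -4.8 × 1.1 = -5.28°C → T = 13.36°C
Environment:
  200 → 2700 m (environment, 3.2°C/km): ΔT = -3.2 × 2.5 = -8°C → T = 24.5°C
T_parcel − T_env = 13.36 − 24.5 = -11.14°C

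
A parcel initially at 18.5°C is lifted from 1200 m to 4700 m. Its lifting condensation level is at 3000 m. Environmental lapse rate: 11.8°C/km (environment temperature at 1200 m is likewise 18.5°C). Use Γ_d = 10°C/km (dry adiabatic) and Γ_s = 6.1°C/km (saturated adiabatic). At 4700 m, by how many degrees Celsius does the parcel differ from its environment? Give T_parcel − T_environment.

+12.93°C (parcel warmer than environment)

Parcel:
  1200 → 3000 m (dry, 10°C/km): ΔT = -10 × 1.8 = -18°C → T = 0.5°C
  3000 → 4700 m (saturated, 6.1°C/km): ΔT = -6.1 × 1.7 = -10.37°C → T = -9.87°C
Environment:
  1200 → 4700 m (environment, 11.8°C/km): ΔT = -11.8 × 3.5 = -41.3°C → T = -22.8°C
T_parcel − T_env = -9.87 − (-22.8) = +12.93°C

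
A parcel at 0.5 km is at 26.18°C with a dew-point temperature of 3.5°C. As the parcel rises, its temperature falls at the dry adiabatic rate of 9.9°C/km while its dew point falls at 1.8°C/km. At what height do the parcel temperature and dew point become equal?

T and T_d converge at 9.9 − 1.8 = 8.1°C per km
Height above start = (26.18 − 3.5) / 8.1 = 2.8 km
LCL altitude = 500 m + 2800 m = 3300 m

3.3 km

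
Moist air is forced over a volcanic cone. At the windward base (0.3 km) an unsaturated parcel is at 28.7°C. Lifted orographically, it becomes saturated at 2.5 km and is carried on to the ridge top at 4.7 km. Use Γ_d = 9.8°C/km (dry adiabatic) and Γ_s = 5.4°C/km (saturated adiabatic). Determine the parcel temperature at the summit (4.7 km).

-4.74°C

300–2500 m, dry: Δz = 2.2 km ⇒ ΔT = -21.56°C; T = 7.14°C
2500–4700 m, saturated: Δz = 2.2 km ⇒ ΔT = -11.88°C; T = -4.74°C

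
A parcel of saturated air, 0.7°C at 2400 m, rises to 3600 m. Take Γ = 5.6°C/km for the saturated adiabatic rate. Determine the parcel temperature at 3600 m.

-6.02°C

Saturated adiabatic to 3600 m: -5.6 × 1.2 km = -6.72°C, so T = -6.02°C.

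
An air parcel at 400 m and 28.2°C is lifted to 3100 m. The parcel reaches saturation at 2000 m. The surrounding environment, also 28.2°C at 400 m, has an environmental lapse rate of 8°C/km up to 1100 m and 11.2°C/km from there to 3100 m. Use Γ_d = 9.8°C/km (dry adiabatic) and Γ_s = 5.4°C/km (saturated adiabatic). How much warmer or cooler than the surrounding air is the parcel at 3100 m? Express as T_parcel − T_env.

+6.38°C (parcel warmer than environment)

Parcel:
  400–2000 m, dry: Δz = 1.6 km ⇒ ΔT = -15.68°C; T = 12.52°C
  2000–3100 m, saturated: Δz = 1.1 km ⇒ ΔT = -5.94°C; T = 6.58°C
Environment:
  400–1100 m, environment, lower layer: Δz = 0.7 km ⇒ ΔT = -5.6°C; T = 22.6°C
  1100–3100 m, environment, upper layer: Δz = 2 km ⇒ ΔT = -22.4°C; T = 0.2°C
T_parcel − T_env = 6.58 − 0.2 = +6.38°C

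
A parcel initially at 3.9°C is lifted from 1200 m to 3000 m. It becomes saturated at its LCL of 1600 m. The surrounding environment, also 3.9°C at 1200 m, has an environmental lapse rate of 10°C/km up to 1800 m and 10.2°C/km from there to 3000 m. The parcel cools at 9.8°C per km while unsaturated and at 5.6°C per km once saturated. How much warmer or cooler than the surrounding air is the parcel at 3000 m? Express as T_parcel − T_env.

+6.48°C (parcel warmer than environment)

Parcel:
  1200 → 1600 m (dry, 9.8°C/km): ΔT = -9.8 × 0.4 = -3.92°C → T = -0.02°C
  1600 → 3000 m (saturated, 5.6°C/km): ΔT = -5.6 × 1.4 = -7.84°C → T = -7.86°C
Environment:
  1200 → 1800 m (environment, lower layer, 10°C/km): ΔT = -10 × 0.6 = -6°C → T = -2.1°C
  1800 → 3000 m (environment, upper layer, 10.2°C/km): ΔT = -10.2 × 1.2 = -12.24°C → T = -14.34°C
T_parcel − T_env = -7.86 − (-14.34) = +6.48°C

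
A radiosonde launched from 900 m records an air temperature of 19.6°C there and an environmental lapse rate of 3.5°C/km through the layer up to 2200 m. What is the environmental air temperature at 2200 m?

15.05°C

From 900 m to 2200 m (environmental): cools by 3.5 × 1.3 = 4.55°C, giving 15.05°C.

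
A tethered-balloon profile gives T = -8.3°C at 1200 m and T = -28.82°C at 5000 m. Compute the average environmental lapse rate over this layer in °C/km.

5.4°C/km

Γ = −ΔT/Δz = (-8.3 − (-28.82)) / (5000 − 1200) m
  = 20.52°C / 3.8 km = 5.4°C/km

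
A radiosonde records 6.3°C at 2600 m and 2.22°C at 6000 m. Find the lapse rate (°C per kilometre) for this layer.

Γ = −ΔT/Δz = (6.3 − 2.22) / (6000 − 2600) m
  = 4.08°C / 3.4 km = 1.2°C/km

1.2°C/km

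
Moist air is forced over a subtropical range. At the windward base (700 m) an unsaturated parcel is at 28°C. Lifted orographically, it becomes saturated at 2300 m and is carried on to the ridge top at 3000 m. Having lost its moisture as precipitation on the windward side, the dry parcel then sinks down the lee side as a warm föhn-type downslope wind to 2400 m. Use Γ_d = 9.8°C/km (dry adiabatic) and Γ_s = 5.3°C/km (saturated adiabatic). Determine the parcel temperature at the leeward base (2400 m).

From 700 m to 2300 m (dry): cools by 9.8 × 1.6 = 15.68°C, giving 12.32°C.
From 2300 m to 3000 m (saturated): cools by 5.3 × 0.7 = 3.71°C, giving 8.61°C.
From 3000 m to 2400 m (dry descent): warms by 9.8 × 0.6 = 5.88°C, giving 14.49°C.

14.49°C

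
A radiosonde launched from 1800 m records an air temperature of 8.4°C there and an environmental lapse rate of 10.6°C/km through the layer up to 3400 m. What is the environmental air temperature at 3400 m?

1800–3400 m, environmental: Δz = 1.6 km ⇒ ΔT = -16.96°C; T = -8.56°C

-8.56°C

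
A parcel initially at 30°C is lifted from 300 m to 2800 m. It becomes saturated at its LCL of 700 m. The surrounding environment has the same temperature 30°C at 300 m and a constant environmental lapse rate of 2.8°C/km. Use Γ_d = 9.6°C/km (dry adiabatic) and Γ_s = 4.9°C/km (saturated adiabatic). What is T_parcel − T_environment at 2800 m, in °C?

-7.13°C (parcel cooler than environment)

Parcel:
  300–700 m, dry: Δz = 0.4 km ⇒ ΔT = -3.84°C; T = 26.16°C
  700–2800 m, saturated: Δz = 2.1 km ⇒ ΔT = -10.29°C; T = 15.87°C
Environment:
  300–2800 m, environment: Δz = 2.5 km ⇒ ΔT = -7°C; T = 23°C
T_parcel − T_env = 15.87 − 23 = -7.13°C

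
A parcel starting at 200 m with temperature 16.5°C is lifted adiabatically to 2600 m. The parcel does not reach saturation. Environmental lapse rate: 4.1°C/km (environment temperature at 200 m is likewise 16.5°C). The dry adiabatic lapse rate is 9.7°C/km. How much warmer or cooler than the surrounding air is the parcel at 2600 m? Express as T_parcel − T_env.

-13.44°C (parcel cooler than environment)

Parcel:
  Dry to 2600 m: -9.7 × 2.4 km = -23.28°C, so T = -6.78°C.
Environment:
  Environment to 2600 m: -4.1 × 2.4 km = -9.84°C, so T = 6.66°C.
T_parcel − T_env = -6.78 − 6.66 = -13.44°C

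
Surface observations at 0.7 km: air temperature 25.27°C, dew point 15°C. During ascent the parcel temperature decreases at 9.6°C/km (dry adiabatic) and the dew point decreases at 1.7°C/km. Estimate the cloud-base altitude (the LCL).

2 km

T and T_d converge at 9.6 − 1.7 = 7.9°C per km
Height above start = (25.27 − 15) / 7.9 = 1.3 km
LCL altitude = 700 m + 1300 m = 2000 m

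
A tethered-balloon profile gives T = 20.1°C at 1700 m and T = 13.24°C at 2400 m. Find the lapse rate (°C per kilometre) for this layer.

9.8°C/km

Γ = −ΔT/Δz = (20.1 − 13.24) / (2400 − 1700) m
  = 6.86°C / 0.7 km = 9.8°C/km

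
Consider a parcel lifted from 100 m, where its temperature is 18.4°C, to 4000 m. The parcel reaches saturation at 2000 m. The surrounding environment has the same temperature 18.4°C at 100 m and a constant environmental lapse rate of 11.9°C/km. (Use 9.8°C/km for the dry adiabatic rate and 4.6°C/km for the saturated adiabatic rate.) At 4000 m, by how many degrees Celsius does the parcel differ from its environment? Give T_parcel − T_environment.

+18.59°C (parcel warmer than environment)

Parcel:
  Dry to 2000 m: -9.8 × 1.9 km = -18.62°C, so T = -0.22°C.
  Saturated to 4000 m: -4.6 × 2 km = -9.2°C, so T = -9.42°C.
Environment:
  Environment to 4000 m: -11.9 × 3.9 km = -46.41°C, so T = -28.01°C.
T_parcel − T_env = -9.42 − (-28.01) = +18.59°C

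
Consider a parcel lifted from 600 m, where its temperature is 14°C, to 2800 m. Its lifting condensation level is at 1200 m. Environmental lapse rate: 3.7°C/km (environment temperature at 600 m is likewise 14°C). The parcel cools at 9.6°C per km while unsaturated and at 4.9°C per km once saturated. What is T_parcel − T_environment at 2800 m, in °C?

Parcel:
  From 600 m to 1200 m (dry): cools by 9.6 × 0.6 = 5.76°C, giving 8.24°C.
  From 1200 m to 2800 m (saturated): cools by 4.9 × 1.6 = 7.84°C, giving 0.4°C.
Environment:
  From 600 m to 2800 m (environment): cools by 3.7 × 2.2 = 8.14°C, giving 5.86°C.
T_parcel − T_env = 0.4 − 5.86 = -5.46°C

-5.46°C (parcel cooler than environment)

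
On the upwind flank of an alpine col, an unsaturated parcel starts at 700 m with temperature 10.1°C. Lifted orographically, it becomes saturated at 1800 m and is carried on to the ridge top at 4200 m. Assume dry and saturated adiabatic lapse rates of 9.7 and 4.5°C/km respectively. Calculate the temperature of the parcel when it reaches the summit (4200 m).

-11.37°C

Dry to 1800 m: -9.7 × 1.1 km = -10.67°C, so T = -0.57°C.
Saturated to 4200 m: -4.5 × 2.4 km = -10.8°C, so T = -11.37°C.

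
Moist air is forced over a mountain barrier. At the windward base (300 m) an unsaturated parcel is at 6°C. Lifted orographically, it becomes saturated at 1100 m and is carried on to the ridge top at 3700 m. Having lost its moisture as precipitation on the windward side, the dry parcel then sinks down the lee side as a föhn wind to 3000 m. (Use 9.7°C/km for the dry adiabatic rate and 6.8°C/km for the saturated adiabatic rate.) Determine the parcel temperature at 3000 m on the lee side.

From 300 m to 1100 m (dry): cools by 9.7 × 0.8 = 7.76°C, giving -1.76°C.
From 1100 m to 3700 m (saturated): cools by 6.8 × 2.6 = 17.68°C, giving -19.44°C.
From 3700 m to 3000 m (dry descent): warms by 9.7 × 0.7 = 6.79°C, giving -12.65°C.

-12.65°C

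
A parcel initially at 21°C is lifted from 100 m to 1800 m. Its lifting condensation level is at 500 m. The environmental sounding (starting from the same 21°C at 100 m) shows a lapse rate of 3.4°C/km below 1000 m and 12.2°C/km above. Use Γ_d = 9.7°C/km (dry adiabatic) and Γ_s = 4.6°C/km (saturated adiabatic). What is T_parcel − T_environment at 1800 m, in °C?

+2.96°C (parcel warmer than environment)

Parcel:
  100 → 500 m (dry, 9.7°C/km): ΔT = -9.7 × 0.4 = -3.88°C → T = 17.12°C
  500 → 1800 m (saturated, 4.6°C/km): ΔT = -4.6 × 1.3 = -5.98°C → T = 11.14°C
Environment:
  100 → 1000 m (environment, lower layer, 3.4°C/km): ΔT = -3.4 × 0.9 = -3.06°C → T = 17.94°C
  1000 → 1800 m (environment, upper layer, 12.2°C/km): ΔT = -12.2 × 0.8 = -9.76°C → T = 8.18°C
T_parcel − T_env = 11.14 − 8.18 = +2.96°C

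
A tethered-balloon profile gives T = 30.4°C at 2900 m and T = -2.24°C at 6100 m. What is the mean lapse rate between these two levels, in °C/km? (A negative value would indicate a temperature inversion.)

10.2°C/km

Γ = −ΔT/Δz = (30.4 − (-2.24)) / (6100 − 2900) m
  = 32.64°C / 3.2 km = 10.2°C/km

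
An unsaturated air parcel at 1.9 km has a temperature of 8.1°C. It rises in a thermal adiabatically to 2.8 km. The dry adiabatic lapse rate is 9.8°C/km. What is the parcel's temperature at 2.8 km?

-0.72°C

1900 → 2800 m (dry adiabatic, 9.8°C/km): ΔT = -9.8 × 0.9 = -8.82°C → T = -0.72°C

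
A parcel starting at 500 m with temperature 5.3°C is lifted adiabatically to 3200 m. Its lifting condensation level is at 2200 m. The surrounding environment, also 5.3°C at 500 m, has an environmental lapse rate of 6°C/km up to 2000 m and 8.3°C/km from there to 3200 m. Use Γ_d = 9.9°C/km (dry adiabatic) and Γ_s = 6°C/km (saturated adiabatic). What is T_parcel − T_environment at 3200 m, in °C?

Parcel:
  500–2200 m, dry: Δz = 1.7 km ⇒ ΔT = -16.83°C; T = -11.53°C
  2200–3200 m, saturated: Δz = 1 km ⇒ ΔT = -6°C; T = -17.53°C
Environment:
  500–2000 m, environment, lower layer: Δz = 1.5 km ⇒ ΔT = -9°C; T = -3.7°C
  2000–3200 m, environment, upper layer: Δz = 1.2 km ⇒ ΔT = -9.96°C; T = -13.66°C
T_parcel − T_env = -17.53 − (-13.66) = -3.87°C

-3.87°C (parcel cooler than environment)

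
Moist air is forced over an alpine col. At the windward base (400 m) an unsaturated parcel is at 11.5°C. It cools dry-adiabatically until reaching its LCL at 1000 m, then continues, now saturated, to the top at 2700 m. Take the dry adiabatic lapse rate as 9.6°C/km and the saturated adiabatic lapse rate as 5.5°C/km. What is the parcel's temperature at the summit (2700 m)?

From 400 m to 1000 m (dry): cools by 9.6 × 0.6 = 5.76°C, giving 5.74°C.
From 1000 m to 2700 m (saturated): cools by 5.5 × 1.7 = 9.35°C, giving -3.61°C.

-3.61°C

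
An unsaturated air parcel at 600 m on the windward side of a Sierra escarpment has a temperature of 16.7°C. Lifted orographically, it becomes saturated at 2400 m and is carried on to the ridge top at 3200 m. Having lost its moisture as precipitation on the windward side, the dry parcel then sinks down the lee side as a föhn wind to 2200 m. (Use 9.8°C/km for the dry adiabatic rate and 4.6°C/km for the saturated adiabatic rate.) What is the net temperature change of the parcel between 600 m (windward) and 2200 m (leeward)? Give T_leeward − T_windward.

-11.52°C

600–2400 m, dry: Δz = 1.8 km ⇒ ΔT = -17.64°C; T = -0.94°C
2400–3200 m, saturated: Δz = 0.8 km ⇒ ΔT = -3.68°C; T = -4.62°C
3200–2200 m, dry descent: Δz = 1 km ⇒ ΔT = +9.8°C; T = 5.18°C
Net change vs windward start: 5.18 − 16.7 = -11.52°C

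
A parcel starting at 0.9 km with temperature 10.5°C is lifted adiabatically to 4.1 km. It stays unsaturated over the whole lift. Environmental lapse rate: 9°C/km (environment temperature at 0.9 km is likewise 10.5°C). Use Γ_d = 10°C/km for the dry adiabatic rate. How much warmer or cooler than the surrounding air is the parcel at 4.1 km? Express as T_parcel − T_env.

-3.2°C (parcel cooler than environment)

Parcel:
  Dry to 4100 m: -10 × 3.2 km = -32°C, so T = -21.5°C.
Environment:
  Environment to 4100 m: -9 × 3.2 km = -28.8°C, so T = -18.3°C.
T_parcel − T_env = -21.5 − (-18.3) = -3.2°C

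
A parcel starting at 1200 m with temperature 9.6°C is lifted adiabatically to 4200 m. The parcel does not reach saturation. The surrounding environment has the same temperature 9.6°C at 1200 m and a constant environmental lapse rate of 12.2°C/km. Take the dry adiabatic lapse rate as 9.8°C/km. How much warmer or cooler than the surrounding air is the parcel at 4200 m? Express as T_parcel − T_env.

+7.2°C (parcel warmer than environment)

Parcel:
  Dry to 4200 m: -9.8 × 3 km = -29.4°C, so T = -19.8°C.
Environment:
  Environment to 4200 m: -12.2 × 3 km = -36.6°C, so T = -27°C.
T_parcel − T_env = -19.8 − (-27) = +7.2°C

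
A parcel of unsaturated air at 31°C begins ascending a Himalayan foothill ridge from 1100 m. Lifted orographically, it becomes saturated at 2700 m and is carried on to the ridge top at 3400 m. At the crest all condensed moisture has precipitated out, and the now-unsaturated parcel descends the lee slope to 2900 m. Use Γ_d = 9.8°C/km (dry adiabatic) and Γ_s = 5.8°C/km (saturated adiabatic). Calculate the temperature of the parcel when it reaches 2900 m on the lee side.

16.16°C

1100 → 2700 m (dry, 9.8°C/km): ΔT = -9.8 × 1.6 = -15.68°C → T = 15.32°C
2700 → 3400 m (saturated, 5.8°C/km): ΔT = -5.8 × 0.7 = -4.06°C → T = 11.26°C
3400 → 2900 m (dry descent, 9.8°C/km): ΔT = +9.8 × 0.5 = +4.9°C → T = 16.16°C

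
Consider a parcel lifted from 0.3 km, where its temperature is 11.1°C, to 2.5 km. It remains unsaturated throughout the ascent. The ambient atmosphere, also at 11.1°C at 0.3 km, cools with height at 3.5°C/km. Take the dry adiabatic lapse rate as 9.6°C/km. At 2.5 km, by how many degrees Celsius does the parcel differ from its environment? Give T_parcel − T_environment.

-13.42°C (parcel cooler than environment)

Parcel:
  Dry to 2500 m: -9.6 × 2.2 km = -21.12°C, so T = -10.02°C.
Environment:
  Environment to 2500 m: -3.5 × 2.2 km = -7.7°C, so T = 3.4°C.
T_parcel − T_env = -10.02 − 3.4 = -13.42°C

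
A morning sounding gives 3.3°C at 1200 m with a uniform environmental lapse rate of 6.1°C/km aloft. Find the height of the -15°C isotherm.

Height above start = (3.3 − (-15)) / 6.1 = 3 km
Altitude = 1200 m + 3000 m = 4200 m

4200 m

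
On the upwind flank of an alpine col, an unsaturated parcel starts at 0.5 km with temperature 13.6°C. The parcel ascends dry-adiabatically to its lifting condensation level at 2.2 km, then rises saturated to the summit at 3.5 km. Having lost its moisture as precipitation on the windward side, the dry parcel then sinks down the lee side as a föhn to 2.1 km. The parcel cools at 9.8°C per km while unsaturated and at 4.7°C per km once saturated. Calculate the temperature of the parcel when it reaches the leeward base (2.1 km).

Dry to 2200 m: -9.8 × 1.7 km = -16.66°C, so T = -3.06°C.
Saturated to 3500 m: -4.7 × 1.3 km = -6.11°C, so T = -9.17°C.
Dry descent to 2100 m: +9.8 × 1.4 km = +13.72°C, so T = 4.55°C.

4.55°C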